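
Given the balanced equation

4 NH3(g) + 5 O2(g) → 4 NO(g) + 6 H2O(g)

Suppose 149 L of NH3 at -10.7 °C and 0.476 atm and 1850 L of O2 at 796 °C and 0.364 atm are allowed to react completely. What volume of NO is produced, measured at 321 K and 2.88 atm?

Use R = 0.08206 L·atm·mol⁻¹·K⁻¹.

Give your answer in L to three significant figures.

n(NH3) = PV/RT = (0.476 × 149) / (0.08206 × 262.45) = 3.293 mol
n(O2) = PV/RT = (0.364 × 1850) / (0.08206 × 1069.15) = 7.675 mol
For 3.293 mol NH3, stoichiometry requires (5/4) × 3.293 = 4.116 mol O2; 7.675 mol is available, so NH3 is limiting.
n(NO) = (4/4) × 3.293 = 3.293 mol
V(NO) = nRT/P = 3.293 × 0.08206 × 321 / 2.88 = 30.12 L

30.1 L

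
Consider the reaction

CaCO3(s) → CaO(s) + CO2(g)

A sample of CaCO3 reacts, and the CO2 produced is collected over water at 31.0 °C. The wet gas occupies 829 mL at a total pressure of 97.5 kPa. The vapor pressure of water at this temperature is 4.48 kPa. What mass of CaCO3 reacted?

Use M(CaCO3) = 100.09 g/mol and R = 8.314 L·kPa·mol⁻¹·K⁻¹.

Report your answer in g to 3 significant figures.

3.05 g

P(CO2) = 97.5 − 4.48 = 93.02 kPa
n(CO2) = PV/RT = (93.02 × 0.8290) / (8.314 × 304.15) = 0.03050 mol
n(CaCO3) = (1/1) × 0.03050 = 0.03050 mol
m(CaCO3) = 0.03050 × 100.09 = 3.053 g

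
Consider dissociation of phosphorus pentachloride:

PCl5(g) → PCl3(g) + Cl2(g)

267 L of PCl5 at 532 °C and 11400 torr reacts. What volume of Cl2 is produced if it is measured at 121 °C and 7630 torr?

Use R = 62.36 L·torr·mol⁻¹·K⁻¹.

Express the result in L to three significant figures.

195 L

n(PCl5) = PV/RT = (11400 × 267) / (62.36 × 805.15) = 60.62 mol
n(Cl2) = (1/1) × 60.62 = 60.62 mol
V = nRT/P = 60.62 × 62.36 × 394.15 / 7630 = 195.3 L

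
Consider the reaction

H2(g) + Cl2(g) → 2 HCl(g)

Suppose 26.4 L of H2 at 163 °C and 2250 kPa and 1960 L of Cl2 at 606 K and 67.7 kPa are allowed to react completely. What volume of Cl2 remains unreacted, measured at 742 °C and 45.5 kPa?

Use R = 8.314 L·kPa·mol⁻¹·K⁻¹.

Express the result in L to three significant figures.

1850 L

n(H2) = PV/RT = (2250 × 26.4) / (8.314 × 436.15) = 16.38 mol
n(Cl2) = PV/RT = (67.7 × 1960) / (8.314 × 606) = 26.34 mol
For 16.38 mol H2, stoichiometry requires (1/1) × 16.38 = 16.38 mol Cl2; 26.34 mol is available, so H2 is limiting.
n(Cl2) consumed = (1/1) × 16.38 = 16.38 mol; remaining = 26.34 − 16.38 = 9.960 mol
V(Cl2) = nRT/P = 9.960 × 8.314 × 1015.15 / 45.5 = 1848 L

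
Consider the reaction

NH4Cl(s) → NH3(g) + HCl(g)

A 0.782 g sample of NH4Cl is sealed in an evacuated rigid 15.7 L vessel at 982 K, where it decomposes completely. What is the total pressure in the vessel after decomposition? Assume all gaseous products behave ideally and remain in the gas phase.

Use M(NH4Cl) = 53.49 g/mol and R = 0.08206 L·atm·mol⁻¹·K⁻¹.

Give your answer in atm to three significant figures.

n(NH4Cl) = 0.782 / 53.49 = 0.01462 mol
n(gas produced) = (2/1) × 0.01462 = 0.02924 mol
P = nRT/V = 0.02924 × 0.08206 × 982 / 15.7 = 0.1501 atm

0.150 atm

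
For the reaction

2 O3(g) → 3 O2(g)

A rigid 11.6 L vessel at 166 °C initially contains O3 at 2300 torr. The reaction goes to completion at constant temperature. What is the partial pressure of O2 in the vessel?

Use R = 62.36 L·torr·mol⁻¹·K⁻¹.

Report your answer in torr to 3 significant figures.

n(O3)₀ = PV/RT = (2300 × 11.6) / (62.36 × 439.15) = 0.9742 mol
n(O2) = (3/2) × 0.9742 = 1.461 mol
P(O2) = nRT/V = 1.461 × 62.36 × 439.15 / 11.6 = 3449 torr

3450 torr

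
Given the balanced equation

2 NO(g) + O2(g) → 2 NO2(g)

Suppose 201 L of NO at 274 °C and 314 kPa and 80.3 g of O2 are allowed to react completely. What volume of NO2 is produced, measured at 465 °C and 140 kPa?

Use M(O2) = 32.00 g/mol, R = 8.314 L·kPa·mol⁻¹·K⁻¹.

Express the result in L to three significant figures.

220 L

n(NO) = PV/RT = (314 × 201) / (8.314 × 547.15) = 13.87 mol
n(O2) = 80.3 / 32.00 = 2.509 mol
For 13.87 mol NO, stoichiometry requires (1/2) × 13.87 = 6.935 mol O2; 2.509 mol is available, so O2 is limiting.
n(NO2) = (2/1) × 2.509 = 5.018 mol
V(NO2) = nRT/P = 5.018 × 8.314 × 738.15 / 140 = 220.0 L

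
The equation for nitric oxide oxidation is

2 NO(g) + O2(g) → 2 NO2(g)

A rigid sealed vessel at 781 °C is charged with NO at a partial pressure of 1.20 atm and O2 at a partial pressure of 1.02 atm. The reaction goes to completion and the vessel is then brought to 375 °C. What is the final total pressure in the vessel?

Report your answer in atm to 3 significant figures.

0.996 atm

Because the vessel is rigid and T is held at 781 °C, work the stoichiometry in partial pressures (P_i = n_iRT/V).
P(O2) required for 1.20 atm of NO = (1/2) × 1.20 = 0.6000 atm; available 1.02 atm, so NO is limiting.
P(O2) remaining = 1.02 − (1/2) × 1.20 = 0.4200 atm
P(gaseous products) = (2)/2 × 1.20 = 1.200 atm
P_total at 781 °C = 0.4200 + 1.200 = 1.620 atm
Scaling to 375 °C: P = 1.620 × 648.15/1054.15 = 0.9961 atm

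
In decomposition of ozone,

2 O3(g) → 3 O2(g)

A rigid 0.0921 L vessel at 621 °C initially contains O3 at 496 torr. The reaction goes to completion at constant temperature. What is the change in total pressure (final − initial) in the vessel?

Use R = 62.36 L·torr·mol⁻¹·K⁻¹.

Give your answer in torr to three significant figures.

Rigid vessel, constant T ⇒ P scales with total gas moles (2 → 3).
P_final = (3/2) × 496 = 744.0 torr; ΔP = 744.0 − 496 = 248.0 torr

248 torr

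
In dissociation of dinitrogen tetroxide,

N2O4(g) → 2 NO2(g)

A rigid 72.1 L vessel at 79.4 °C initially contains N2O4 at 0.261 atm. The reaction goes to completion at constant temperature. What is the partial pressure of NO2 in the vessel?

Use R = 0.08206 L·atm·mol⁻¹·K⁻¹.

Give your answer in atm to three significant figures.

0.522 atm

n(N2O4)₀ = PV/RT = (0.261 × 72.1) / (0.08206 × 352.55) = 0.6505 mol
n(NO2) = (2/1) × 0.6505 = 1.301 mol
P(NO2) = nRT/V = 1.301 × 0.08206 × 352.55 / 72.1 = 0.5220 atm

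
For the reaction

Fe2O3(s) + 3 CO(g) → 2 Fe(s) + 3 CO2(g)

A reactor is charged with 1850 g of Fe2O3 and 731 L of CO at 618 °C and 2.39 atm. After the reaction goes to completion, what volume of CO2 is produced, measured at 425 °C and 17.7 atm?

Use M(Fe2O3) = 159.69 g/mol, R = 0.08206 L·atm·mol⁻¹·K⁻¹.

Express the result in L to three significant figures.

n(Fe2O3) = 1850 / 159.69 = 11.58 mol
n(CO) = PV/RT = (2.39 × 731) / (0.08206 × 891.15) = 23.89 mol
For 11.58 mol Fe2O3, stoichiometry requires (3/1) × 11.58 = 34.74 mol CO; 23.89 mol is available, so CO is limiting.
n(CO2) = (3/3) × 23.89 = 23.89 mol
V(CO2) = nRT/P = 23.89 × 0.08206 × 698.15 / 17.7 = 77.33 L

77.3 L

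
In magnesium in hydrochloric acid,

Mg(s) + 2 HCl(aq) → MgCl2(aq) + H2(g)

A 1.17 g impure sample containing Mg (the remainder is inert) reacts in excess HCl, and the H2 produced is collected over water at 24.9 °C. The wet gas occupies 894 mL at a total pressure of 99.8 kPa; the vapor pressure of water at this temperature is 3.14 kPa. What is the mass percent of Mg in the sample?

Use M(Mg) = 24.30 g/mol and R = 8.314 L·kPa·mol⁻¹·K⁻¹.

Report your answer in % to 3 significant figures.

P(H2) = 99.8 − 3.14 = 96.66 kPa
n(H2) = PV/RT = (96.66 × 0.8940) / (8.314 × 298.05) = 0.03487 mol
n(Mg) = (1/1) × 0.03487 = 0.03487 mol
m(Mg) = 0.03487 × 24.30 = 0.8473 g
%Mg = 0.8473 / 1.17 × 100 = 72.42%

72.4 %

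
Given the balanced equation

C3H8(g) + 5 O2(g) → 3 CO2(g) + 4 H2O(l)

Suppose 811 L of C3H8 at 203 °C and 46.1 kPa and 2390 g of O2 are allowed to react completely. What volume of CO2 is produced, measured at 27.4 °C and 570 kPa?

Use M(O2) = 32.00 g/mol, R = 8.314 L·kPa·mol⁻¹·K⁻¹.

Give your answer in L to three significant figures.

124 L

n(C3H8) = PV/RT = (46.1 × 811) / (8.314 × 476.15) = 9.444 mol
n(O2) = 2390 / 32.00 = 74.69 mol
For 9.444 mol C3H8, stoichiometry requires (5/1) × 9.444 = 47.22 mol O2; 74.69 mol is available, so C3H8 is limiting.
n(CO2) = (3/1) × 9.444 = 28.33 mol
V(CO2) = nRT/P = 28.33 × 8.314 × 300.55 / 570 = 124.2 L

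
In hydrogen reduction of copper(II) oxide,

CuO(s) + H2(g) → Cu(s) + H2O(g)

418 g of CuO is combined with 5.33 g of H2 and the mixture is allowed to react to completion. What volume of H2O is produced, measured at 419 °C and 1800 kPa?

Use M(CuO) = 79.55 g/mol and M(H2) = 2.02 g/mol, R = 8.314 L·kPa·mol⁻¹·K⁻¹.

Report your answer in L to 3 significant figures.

n(CuO) = 418 / 79.55 = 5.255 mol
n(H2) = 5.33 / 2.02 = 2.639 mol
For 5.255 mol CuO, stoichiometry requires (1/1) × 5.255 = 5.255 mol H2; 2.639 mol is available, so H2 is limiting.
n(H2O) = (1/1) × 2.639 = 2.639 mol
V(H2O) = nRT/P = 2.639 × 8.314 × 692.15 / 1800 = 8.437 L

8.44 L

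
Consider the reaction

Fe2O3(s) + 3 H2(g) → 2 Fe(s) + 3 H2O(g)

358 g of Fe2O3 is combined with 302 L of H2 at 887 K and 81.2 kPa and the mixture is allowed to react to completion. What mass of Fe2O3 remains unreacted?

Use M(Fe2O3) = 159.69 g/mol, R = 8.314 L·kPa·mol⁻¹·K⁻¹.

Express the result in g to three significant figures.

n(Fe2O3) = 358 / 159.69 = 2.242 mol
n(H2) = PV/RT = (81.2 × 302) / (8.314 × 887) = 3.325 mol
For 2.242 mol Fe2O3, stoichiometry requires (3/1) × 2.242 = 6.726 mol H2; 3.325 mol is available, so H2 is limiting.
n(Fe2O3) consumed = (1/3) × 3.325 = 1.108 mol; remaining = 2.242 − 1.108 = 1.134 mol
m(Fe2O3) = 1.134 × 159.69 = 181.1 g

181 g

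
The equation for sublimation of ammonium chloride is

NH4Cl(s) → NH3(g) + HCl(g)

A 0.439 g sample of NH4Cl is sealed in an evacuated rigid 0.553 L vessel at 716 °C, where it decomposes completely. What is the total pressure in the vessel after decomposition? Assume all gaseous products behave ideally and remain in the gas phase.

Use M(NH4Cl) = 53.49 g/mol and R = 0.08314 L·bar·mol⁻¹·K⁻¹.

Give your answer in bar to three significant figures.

n(NH4Cl) = 0.439 / 53.49 = 0.008207 mol
n(gas produced) = (2/1) × 0.008207 = 0.01641 mol
P = nRT/V = 0.01641 × 0.08314 × 989.15 / 0.553 = 2.440 bar

2.44 bar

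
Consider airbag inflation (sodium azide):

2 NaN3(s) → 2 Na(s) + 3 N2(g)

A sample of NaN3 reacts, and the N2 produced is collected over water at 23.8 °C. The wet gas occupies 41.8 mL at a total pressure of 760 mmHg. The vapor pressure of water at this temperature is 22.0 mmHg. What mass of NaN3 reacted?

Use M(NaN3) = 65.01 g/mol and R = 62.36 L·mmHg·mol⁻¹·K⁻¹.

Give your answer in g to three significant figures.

0.0722 g

P(N2) = 760 − 22.0 = 738.0 mmHg
n(N2) = PV/RT = (738.0 × 0.04180) / (62.36 × 296.95) = 0.001666 mol
n(NaN3) = (2/3) × 0.001666 = 0.001111 mol
m(NaN3) = 0.001111 × 65.01 = 0.07223 g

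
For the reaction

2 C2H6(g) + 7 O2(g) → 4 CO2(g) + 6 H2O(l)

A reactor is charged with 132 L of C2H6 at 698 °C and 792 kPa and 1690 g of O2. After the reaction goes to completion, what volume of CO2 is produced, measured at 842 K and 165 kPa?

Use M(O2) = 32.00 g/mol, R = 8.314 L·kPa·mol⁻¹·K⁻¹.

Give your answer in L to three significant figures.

1100 L

n(C2H6) = PV/RT = (792 × 132) / (8.314 × 971.15) = 12.95 mol
n(O2) = 1690 / 32.00 = 52.81 mol
For 12.95 mol C2H6, stoichiometry requires (7/2) × 12.95 = 45.32 mol O2; 52.81 mol is available, so C2H6 is limiting.
n(CO2) = (4/2) × 12.95 = 25.90 mol
V(CO2) = nRT/P = 25.90 × 8.314 × 842 / 165 = 1099 L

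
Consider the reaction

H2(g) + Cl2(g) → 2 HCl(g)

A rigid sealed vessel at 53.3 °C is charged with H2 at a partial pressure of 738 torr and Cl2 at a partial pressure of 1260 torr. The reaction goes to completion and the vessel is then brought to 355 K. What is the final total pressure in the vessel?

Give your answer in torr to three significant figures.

2170 torr

At constant V, partial pressures at 53.3 °C are proportional to moles, so apply stoichiometry directly to pressures.
P(Cl2) required for 738 torr of H2 = (1/1) × 738 = 738.0 torr; available 1260 torr, so H2 is limiting.
P(Cl2) remaining = 1260 − (1/1) × 738 = 522.0 torr
P(gaseous products) = (2)/1 × 738 = 1476 torr
P_total at 53.3 °C = 522.0 + 1476 = 1998 torr
Scaling to 355 K: P = 1998 × 355/326.45 = 2173 torr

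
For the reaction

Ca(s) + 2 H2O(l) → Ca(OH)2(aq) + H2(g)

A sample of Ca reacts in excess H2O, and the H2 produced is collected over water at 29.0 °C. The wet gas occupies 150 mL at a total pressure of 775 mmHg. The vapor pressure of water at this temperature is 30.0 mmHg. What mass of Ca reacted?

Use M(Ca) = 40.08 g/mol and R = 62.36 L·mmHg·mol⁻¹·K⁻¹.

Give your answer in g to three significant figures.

P(H2) = 775 − 30.0 = 745.0 mmHg
n(H2) = PV/RT = (745.0 × 0.1500) / (62.36 × 302.15) = 0.005931 mol
n(Ca) = (1/1) × 0.005931 = 0.005931 mol
m(Ca) = 0.005931 × 40.08 = 0.2377 g

0.238 g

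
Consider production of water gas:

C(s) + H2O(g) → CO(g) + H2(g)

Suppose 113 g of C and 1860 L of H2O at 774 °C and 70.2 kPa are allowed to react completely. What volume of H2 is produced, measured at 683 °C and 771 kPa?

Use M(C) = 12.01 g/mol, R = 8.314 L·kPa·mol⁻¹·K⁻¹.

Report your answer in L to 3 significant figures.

97.0 L

n(C) = 113 / 12.01 = 9.409 mol
n(H2O) = PV/RT = (70.2 × 1860) / (8.314 × 1047.15) = 15.00 mol
For 9.409 mol C, stoichiometry requires (1/1) × 9.409 = 9.409 mol H2O; 15.00 mol is available, so C is limiting.
n(H2) = (1/1) × 9.409 = 9.409 mol
V(H2) = nRT/P = 9.409 × 8.314 × 956.15 / 771 = 97.01 L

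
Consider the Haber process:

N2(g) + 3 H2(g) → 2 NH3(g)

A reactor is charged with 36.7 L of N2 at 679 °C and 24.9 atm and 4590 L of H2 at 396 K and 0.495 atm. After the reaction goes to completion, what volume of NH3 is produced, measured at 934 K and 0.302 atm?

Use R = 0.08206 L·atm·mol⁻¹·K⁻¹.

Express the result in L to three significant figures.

n(N2) = PV/RT = (24.9 × 36.7) / (0.08206 × 952.15) = 11.70 mol
n(H2) = PV/RT = (0.495 × 4590) / (0.08206 × 396) = 69.92 mol
For 11.70 mol N2, stoichiometry requires (3/1) × 11.70 = 35.10 mol H2; 69.92 mol is available, so N2 is limiting.
n(NH3) = (2/1) × 11.70 = 23.40 mol
V(NH3) = nRT/P = 23.40 × 0.08206 × 934 / 0.302 = 5939 L

5940 L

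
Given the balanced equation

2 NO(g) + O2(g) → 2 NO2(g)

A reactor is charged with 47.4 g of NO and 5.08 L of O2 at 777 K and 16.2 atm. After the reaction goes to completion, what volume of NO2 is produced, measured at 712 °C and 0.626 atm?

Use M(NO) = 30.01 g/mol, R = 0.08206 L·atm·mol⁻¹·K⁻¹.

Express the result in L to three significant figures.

204 L

n(NO) = 47.4 / 30.01 = 1.579 mol
n(O2) = PV/RT = (16.2 × 5.08) / (0.08206 × 777) = 1.291 mol
For 1.579 mol NO, stoichiometry requires (1/2) × 1.579 = 0.7895 mol O2; 1.291 mol is available, so NO is limiting.
n(NO2) = (2/2) × 1.579 = 1.579 mol
V(NO2) = nRT/P = 1.579 × 0.08206 × 985.15 / 0.626 = 203.9 L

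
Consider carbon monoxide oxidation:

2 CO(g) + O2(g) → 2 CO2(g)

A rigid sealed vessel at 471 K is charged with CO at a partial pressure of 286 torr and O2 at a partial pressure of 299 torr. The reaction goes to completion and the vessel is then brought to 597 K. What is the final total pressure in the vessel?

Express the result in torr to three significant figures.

With V and T fixed, P_i ∝ n_i, so the mole ratios apply directly to partial pressures at 471 K.
P(O2) required for 286 torr of CO = (1/2) × 286 = 143.0 torr; available 299 torr, so CO is limiting.
P(O2) remaining = 299 − (1/2) × 286 = 156.0 torr
P(gaseous products) = (2)/2 × 286 = 286.0 torr
P_total at 471 K = 156.0 + 286.0 = 442.0 torr
Scaling to 597 K: P = 442.0 × 597/471 = 560.2 torr

560 torr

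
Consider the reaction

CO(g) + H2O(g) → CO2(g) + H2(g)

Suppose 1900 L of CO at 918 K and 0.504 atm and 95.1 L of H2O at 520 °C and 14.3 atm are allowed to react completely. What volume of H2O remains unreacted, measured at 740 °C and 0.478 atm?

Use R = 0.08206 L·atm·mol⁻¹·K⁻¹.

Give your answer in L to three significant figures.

1420 L

n(CO) = PV/RT = (0.504 × 1900) / (0.08206 × 918) = 12.71 mol
n(H2O) = PV/RT = (14.3 × 95.1) / (0.08206 × 793.15) = 20.89 mol
For 12.71 mol CO, stoichiometry requires (1/1) × 12.71 = 12.71 mol H2O; 20.89 mol is available, so CO is limiting.
n(H2O) consumed = (1/1) × 12.71 = 12.71 mol; remaining = 20.89 − 12.71 = 8.180 mol
V(H2O) = nRT/P = 8.180 × 0.08206 × 1013.15 / 0.478 = 1423 L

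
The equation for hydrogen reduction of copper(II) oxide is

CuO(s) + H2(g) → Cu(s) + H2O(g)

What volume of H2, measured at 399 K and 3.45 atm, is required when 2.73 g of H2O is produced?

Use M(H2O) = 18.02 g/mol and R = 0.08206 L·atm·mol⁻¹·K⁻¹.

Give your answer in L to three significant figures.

1.44 L

n(H2O) = 2.730 / 18.02 = 0.1515 mol
n(H2) = (1/1) × 0.1515 = 0.1515 mol
V = nRT/P = 0.1515 × 0.08206 × 399 / 3.45 = 1.438 L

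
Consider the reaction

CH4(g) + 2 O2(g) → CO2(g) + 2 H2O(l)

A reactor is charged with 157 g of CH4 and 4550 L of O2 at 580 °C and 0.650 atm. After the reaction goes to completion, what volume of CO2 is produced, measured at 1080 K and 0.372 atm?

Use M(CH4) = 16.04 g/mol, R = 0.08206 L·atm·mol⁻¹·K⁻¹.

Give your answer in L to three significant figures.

n(CH4) = 157 / 16.04 = 9.788 mol
n(O2) = PV/RT = (0.650 × 4550) / (0.08206 × 853.15) = 42.24 mol
For 9.788 mol CH4, stoichiometry requires (2/1) × 9.788 = 19.58 mol O2; 42.24 mol is available, so CH4 is limiting.
n(CO2) = (1/1) × 9.788 = 9.788 mol
V(CO2) = nRT/P = 9.788 × 0.08206 × 1080 / 0.372 = 2332 L

2330 L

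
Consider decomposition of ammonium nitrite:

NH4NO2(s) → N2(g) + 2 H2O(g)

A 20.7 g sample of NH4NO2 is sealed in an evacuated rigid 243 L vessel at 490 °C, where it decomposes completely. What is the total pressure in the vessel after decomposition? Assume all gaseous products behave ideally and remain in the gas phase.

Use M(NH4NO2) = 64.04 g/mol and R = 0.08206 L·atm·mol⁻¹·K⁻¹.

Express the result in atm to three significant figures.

n(NH4NO2) = 20.7 / 64.04 = 0.3232 mol
n(gas produced) = (3/1) × 0.3232 = 0.9696 mol
P = nRT/V = 0.9696 × 0.08206 × 763.15 / 243 = 0.2499 atm

0.250 atm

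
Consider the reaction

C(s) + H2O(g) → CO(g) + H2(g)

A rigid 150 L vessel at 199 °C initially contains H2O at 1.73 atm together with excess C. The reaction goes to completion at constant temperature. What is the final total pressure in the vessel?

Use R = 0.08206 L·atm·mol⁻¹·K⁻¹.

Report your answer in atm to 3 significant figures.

3.46 atm

Rigid vessel, constant T ⇒ P scales with total gas moles (1 → 2).
P_final = (2/1) × 1.73 = 3.460 atm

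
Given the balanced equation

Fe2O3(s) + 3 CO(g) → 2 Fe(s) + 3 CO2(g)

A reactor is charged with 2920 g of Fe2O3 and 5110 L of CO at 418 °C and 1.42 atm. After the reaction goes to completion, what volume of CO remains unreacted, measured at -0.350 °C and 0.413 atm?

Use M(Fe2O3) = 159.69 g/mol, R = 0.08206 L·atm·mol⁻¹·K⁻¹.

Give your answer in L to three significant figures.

n(Fe2O3) = 2920 / 159.69 = 18.29 mol
n(CO) = PV/RT = (1.42 × 5110) / (0.08206 × 691.15) = 127.9 mol
For 18.29 mol Fe2O3, stoichiometry requires (3/1) × 18.29 = 54.87 mol CO; 127.9 mol is available, so Fe2O3 is limiting.
n(CO) consumed = (3/1) × 18.29 = 54.87 mol; remaining = 127.9 − 54.87 = 73.03 mol
V(CO) = nRT/P = 73.03 × 0.08206 × 272.8 / 0.413 = 3958 L

3960 L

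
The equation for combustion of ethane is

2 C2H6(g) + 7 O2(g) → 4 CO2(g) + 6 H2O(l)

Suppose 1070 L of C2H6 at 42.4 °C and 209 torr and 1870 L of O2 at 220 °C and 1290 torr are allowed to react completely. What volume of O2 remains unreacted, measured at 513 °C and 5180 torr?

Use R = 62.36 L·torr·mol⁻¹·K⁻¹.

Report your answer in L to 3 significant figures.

n(C2H6) = PV/RT = (209 × 1070) / (62.36 × 315.55) = 11.36 mol
n(O2) = PV/RT = (1290 × 1870) / (62.36 × 493.15) = 78.44 mol
For 11.36 mol C2H6, stoichiometry requires (7/2) × 11.36 = 39.76 mol O2; 78.44 mol is available, so C2H6 is limiting.
n(O2) consumed = (7/2) × 11.36 = 39.76 mol; remaining = 78.44 − 39.76 = 38.68 mol
V(O2) = nRT/P = 38.68 × 62.36 × 786.15 / 5180 = 366.1 L

366 L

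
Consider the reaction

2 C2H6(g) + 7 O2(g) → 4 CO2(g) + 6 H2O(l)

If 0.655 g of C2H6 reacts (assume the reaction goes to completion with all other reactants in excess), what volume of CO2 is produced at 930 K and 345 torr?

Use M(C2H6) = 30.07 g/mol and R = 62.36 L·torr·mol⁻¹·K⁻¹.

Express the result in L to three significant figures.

n(C2H6) = 0.6550 / 30.07 = 0.02178 mol
n(CO2) = (4/2) × 0.02178 = 0.04356 mol
V = nRT/P = 0.04356 × 62.36 × 930 / 345 = 7.322 L

7.32 L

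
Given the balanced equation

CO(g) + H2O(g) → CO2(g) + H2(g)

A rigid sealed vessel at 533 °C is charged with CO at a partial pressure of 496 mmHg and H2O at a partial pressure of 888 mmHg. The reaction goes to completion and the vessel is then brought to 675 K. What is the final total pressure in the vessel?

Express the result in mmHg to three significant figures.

With V and T fixed, P_i ∝ n_i, so the mole ratios apply directly to partial pressures at 533 °C.
P(H2O) required for 496 mmHg of CO = (1/1) × 496 = 496.0 mmHg; available 888 mmHg, so CO is limiting.
P(H2O) remaining = 888 − (1/1) × 496 = 392.0 mmHg
P(gaseous products) = (1+1)/1 × 496 = 992.0 mmHg
P_total at 533 °C = 392.0 + 992.0 = 1384 mmHg
Scaling to 675 K: P = 1384 × 675/806.15 = 1159 mmHg

1160 mmHg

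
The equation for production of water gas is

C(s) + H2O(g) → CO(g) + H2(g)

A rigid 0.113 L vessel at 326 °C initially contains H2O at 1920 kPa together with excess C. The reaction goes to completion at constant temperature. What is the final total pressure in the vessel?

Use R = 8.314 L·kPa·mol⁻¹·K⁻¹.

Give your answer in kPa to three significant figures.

Since T and V are fixed, P_final/P_initial = n_final/n_initial = 2/1.
P_final = (2/1) × 1920 = 3840 kPa

3840 kPa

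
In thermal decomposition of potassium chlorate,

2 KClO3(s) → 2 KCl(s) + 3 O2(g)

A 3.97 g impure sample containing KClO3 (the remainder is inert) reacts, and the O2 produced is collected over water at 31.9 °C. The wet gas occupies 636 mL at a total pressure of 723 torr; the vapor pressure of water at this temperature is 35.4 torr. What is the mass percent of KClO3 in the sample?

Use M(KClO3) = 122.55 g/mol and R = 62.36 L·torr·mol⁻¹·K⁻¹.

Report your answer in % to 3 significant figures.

P(O2) = 723 − 35.4 = 687.6 torr
n(O2) = PV/RT = (687.6 × 0.6360) / (62.36 × 305.05) = 0.02299 mol
n(KClO3) = (2/3) × 0.02299 = 0.01533 mol
m(KClO3) = 0.01533 × 122.55 = 1.879 g
%KClO3 = 1.879 / 3.97 × 100 = 47.33%

47.3 %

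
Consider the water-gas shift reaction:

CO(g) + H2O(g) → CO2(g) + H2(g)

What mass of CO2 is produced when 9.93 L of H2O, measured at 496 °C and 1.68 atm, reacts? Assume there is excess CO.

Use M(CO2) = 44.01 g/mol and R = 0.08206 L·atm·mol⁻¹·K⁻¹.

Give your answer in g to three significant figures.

n(H2O) = PV/RT = (1.68 × 9.93) / (0.08206 × 769.15) = 0.2643 mol
n(CO2) = (1/1) × 0.2643 = 0.2643 mol
m(CO2) = 0.2643 × 44.01 = 11.63 g

11.6 g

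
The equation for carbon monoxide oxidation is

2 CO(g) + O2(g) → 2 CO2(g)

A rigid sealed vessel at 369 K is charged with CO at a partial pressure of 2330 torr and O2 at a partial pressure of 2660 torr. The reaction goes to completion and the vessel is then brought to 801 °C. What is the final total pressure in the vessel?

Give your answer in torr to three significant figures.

At constant V, partial pressures at 369 K are proportional to moles, so apply stoichiometry directly to pressures.
P(O2) required for 2330 torr of CO = (1/2) × 2330 = 1165 torr; available 2660 torr, so CO is limiting.
P(O2) remaining = 2660 − (1/2) × 2330 = 1495 torr
P(gaseous products) = (2)/2 × 2330 = 2330 torr
P_total at 369 K = 1495 + 2330 = 3825 torr
Scaling to 801 °C: P = 3825 × 1074.15/369 = 11130 torr

11100 torr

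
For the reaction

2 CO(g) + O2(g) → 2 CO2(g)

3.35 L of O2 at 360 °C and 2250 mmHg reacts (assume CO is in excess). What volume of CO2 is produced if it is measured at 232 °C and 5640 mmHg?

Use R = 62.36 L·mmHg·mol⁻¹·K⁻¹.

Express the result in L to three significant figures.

n(O2) = PV/RT = (2250 × 3.35) / (62.36 × 633.15) = 0.1909 mol
n(CO2) = (2/1) × 0.1909 = 0.3818 mol
V = nRT/P = 0.3818 × 62.36 × 505.15 / 5640 = 2.132 L

2.13 L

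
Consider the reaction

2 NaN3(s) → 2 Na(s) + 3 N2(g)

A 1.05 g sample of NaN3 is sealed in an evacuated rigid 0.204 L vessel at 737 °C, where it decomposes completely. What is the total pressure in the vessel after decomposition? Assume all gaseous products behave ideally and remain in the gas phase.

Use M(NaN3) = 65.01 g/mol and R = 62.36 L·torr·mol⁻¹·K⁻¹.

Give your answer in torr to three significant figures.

n(NaN3) = 1.05 / 65.01 = 0.01615 mol
n(gas produced) = (3/2) × 0.01615 = 0.02423 mol
P = nRT/V = 0.02423 × 62.36 × 1010.15 / 0.204 = 7482 torr

7480 torr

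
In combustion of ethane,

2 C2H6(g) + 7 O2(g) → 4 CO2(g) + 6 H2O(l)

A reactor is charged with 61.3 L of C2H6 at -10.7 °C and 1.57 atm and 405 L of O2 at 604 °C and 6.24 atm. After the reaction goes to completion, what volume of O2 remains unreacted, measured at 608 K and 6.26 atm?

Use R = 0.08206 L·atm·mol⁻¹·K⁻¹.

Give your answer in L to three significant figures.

n(C2H6) = PV/RT = (1.57 × 61.3) / (0.08206 × 262.45) = 4.469 mol
n(O2) = PV/RT = (6.24 × 405) / (0.08206 × 877.15) = 35.11 mol
For 4.469 mol C2H6, stoichiometry requires (7/2) × 4.469 = 15.64 mol O2; 35.11 mol is available, so C2H6 is limiting.
n(O2) consumed = (7/2) × 4.469 = 15.64 mol; remaining = 35.11 − 15.64 = 19.47 mol
V(O2) = nRT/P = 19.47 × 0.08206 × 608 / 6.26 = 155.2 L

155 L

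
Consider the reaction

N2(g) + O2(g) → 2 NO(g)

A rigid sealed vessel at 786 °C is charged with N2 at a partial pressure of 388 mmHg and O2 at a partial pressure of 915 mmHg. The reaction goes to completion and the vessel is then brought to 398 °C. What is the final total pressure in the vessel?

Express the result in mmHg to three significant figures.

826 mmHg

At constant V, partial pressures at 786 °C are proportional to moles, so apply stoichiometry directly to pressures.
P(O2) required for 388 mmHg of N2 = (1/1) × 388 = 388.0 mmHg; available 915 mmHg, so N2 is limiting.
P(O2) remaining = 915 − (1/1) × 388 = 527.0 mmHg
P(gaseous products) = (2)/1 × 388 = 776.0 mmHg
P_total at 786 °C = 527.0 + 776.0 = 1303 mmHg
Scaling to 398 °C: P = 1303 × 671.15/1059.15 = 825.7 mmHg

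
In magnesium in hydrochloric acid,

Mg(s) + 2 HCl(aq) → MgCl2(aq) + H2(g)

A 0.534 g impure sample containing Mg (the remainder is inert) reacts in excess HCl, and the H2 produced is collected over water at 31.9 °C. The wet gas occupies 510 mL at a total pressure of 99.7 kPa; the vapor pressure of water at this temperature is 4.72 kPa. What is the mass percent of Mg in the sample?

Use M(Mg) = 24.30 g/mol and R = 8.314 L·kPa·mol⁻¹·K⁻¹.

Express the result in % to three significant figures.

P(H2) = 99.7 − 4.72 = 94.98 kPa
n(H2) = PV/RT = (94.98 × 0.5100) / (8.314 × 305.05) = 0.01910 mol
n(Mg) = (1/1) × 0.01910 = 0.01910 mol
m(Mg) = 0.01910 × 24.30 = 0.4641 g
%Mg = 0.4641 / 0.534 × 100 = 86.91%

86.9 %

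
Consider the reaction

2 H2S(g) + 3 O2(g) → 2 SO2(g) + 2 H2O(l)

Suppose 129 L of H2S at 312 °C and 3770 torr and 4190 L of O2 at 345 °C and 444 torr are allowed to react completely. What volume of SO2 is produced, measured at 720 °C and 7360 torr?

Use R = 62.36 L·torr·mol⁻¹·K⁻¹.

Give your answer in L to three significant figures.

n(H2S) = PV/RT = (3770 × 129) / (62.36 × 585.15) = 13.33 mol
n(O2) = PV/RT = (444 × 4190) / (62.36 × 618.15) = 48.26 mol
For 13.33 mol H2S, stoichiometry requires (3/2) × 13.33 = 20.00 mol O2; 48.26 mol is available, so H2S is limiting.
n(SO2) = (2/2) × 13.33 = 13.33 mol
V(SO2) = nRT/P = 13.33 × 62.36 × 993.15 / 7360 = 112.2 L

112 L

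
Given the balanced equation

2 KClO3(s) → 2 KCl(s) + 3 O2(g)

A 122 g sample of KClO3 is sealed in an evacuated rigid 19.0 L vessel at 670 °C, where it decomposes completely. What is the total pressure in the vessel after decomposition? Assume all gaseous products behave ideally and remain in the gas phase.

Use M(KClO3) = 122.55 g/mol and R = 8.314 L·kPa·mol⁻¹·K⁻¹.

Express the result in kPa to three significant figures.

616 kPa

n(KClO3) = 122 / 122.55 = 0.9955 mol
n(gas produced) = (3/2) × 0.9955 = 1.493 mol
P = nRT/V = 1.493 × 8.314 × 943.15 / 19.0 = 616.2 kPa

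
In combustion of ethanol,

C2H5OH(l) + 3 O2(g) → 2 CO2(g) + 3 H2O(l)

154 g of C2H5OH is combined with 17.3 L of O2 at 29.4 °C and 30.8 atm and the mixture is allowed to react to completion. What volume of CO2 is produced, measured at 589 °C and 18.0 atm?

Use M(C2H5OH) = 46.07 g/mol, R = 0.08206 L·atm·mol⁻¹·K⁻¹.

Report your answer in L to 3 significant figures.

26.3 L

n(C2H5OH) = 154 / 46.07 = 3.343 mol
n(O2) = PV/RT = (30.8 × 17.3) / (0.08206 × 302.55) = 21.46 mol
For 3.343 mol C2H5OH, stoichiometry requires (3/1) × 3.343 = 10.03 mol O2; 21.46 mol is available, so C2H5OH is limiting.
n(CO2) = (2/1) × 3.343 = 6.686 mol
V(CO2) = nRT/P = 6.686 × 0.08206 × 862.15 / 18.0 = 26.28 L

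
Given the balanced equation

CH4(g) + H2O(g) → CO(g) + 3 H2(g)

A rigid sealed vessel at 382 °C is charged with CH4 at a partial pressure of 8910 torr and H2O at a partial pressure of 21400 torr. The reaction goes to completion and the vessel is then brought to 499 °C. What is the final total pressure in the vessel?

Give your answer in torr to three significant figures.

56700 torr

Because the vessel is rigid and T is held at 382 °C, work the stoichiometry in partial pressures (P_i = n_iRT/V).
P(H2O) required for 8910 torr of CH4 = (1/1) × 8910 = 8910 torr; available 21400 torr, so CH4 is limiting.
P(H2O) remaining = 21400 − (1/1) × 8910 = 12490 torr
P(gaseous products) = (1+3)/1 × 8910 = 35640 torr
P_total at 382 °C = 12490 + 35640 = 48130 torr
Scaling to 499 °C: P = 48130 × 772.15/655.15 = 56730 torr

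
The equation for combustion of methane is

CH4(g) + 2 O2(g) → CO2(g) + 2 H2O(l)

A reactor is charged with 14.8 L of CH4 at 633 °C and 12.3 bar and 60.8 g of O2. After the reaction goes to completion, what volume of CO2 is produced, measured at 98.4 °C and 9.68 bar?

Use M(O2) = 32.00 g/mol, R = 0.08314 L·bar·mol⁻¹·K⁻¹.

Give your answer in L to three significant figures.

3.03 L

n(CH4) = PV/RT = (12.3 × 14.8) / (0.08314 × 906.15) = 2.416 mol
n(O2) = 60.8 / 32.00 = 1.900 mol
For 2.416 mol CH4, stoichiometry requires (2/1) × 2.416 = 4.832 mol O2; 1.900 mol is available, so O2 is limiting.
n(CO2) = (1/2) × 1.900 = 0.9500 mol
V(CO2) = nRT/P = 0.9500 × 0.08314 × 371.55 / 9.68 = 3.032 L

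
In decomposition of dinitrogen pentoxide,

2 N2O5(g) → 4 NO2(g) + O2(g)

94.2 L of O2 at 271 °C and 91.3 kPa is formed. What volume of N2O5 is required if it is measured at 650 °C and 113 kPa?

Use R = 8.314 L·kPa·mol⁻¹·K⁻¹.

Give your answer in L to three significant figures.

258 L

n(O2) = PV/RT = (91.3 × 94.2) / (8.314 × 544.15) = 1.901 mol
n(N2O5) = (2/1) × 1.901 = 3.802 mol
V = nRT/P = 3.802 × 8.314 × 923.15 / 113 = 258.2 L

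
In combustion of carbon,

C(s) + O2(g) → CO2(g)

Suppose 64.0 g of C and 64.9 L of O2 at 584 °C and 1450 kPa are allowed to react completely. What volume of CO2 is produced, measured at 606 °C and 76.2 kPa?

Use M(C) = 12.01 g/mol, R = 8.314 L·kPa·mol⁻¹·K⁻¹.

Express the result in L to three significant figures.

n(C) = 64.0 / 12.01 = 5.329 mol
n(O2) = PV/RT = (1450 × 64.9) / (8.314 × 857.15) = 13.21 mol
For 5.329 mol C, stoichiometry requires (1/1) × 5.329 = 5.329 mol O2; 13.21 mol is available, so C is limiting.
n(CO2) = (1/1) × 5.329 = 5.329 mol
V(CO2) = nRT/P = 5.329 × 8.314 × 879.15 / 76.2 = 511.2 L

511 L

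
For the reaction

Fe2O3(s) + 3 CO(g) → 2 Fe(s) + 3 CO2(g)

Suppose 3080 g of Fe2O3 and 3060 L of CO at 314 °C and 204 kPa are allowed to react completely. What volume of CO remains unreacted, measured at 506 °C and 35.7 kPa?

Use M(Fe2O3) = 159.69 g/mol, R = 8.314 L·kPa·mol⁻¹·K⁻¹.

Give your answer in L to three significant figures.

n(Fe2O3) = 3080 / 159.69 = 19.29 mol
n(CO) = PV/RT = (204 × 3060) / (8.314 × 587.15) = 127.9 mol
For 19.29 mol Fe2O3, stoichiometry requires (3/1) × 19.29 = 57.87 mol CO; 127.9 mol is available, so Fe2O3 is limiting.
n(CO) consumed = (3/1) × 19.29 = 57.87 mol; remaining = 127.9 − 57.87 = 70.03 mol
V(CO) = nRT/P = 70.03 × 8.314 × 779.15 / 35.7 = 12710 L

12700 L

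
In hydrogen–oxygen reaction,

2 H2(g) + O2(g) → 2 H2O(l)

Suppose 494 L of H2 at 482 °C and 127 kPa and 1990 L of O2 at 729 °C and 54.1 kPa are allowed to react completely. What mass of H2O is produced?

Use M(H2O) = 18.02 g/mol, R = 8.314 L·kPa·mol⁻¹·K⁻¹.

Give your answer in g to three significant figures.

180 g

n(H2) = PV/RT = (127 × 494) / (8.314 × 755.15) = 9.993 mol
n(O2) = PV/RT = (54.1 × 1990) / (8.314 × 1002.15) = 12.92 mol
For 9.993 mol H2, stoichiometry requires (1/2) × 9.993 = 4.997 mol O2; 12.92 mol is available, so H2 is limiting.
n(H2O) = (2/2) × 9.993 = 9.993 mol
m(H2O) = 9.993 × 18.02 = 180.1 g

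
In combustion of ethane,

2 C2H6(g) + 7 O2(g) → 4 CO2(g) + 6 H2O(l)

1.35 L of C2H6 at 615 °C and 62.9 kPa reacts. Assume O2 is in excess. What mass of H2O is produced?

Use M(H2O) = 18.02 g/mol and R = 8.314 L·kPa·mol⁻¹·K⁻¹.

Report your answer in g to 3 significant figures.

0.622 g

n(C2H6) = PV/RT = (62.9 × 1.35) / (8.314 × 888.15) = 0.01150 mol
n(H2O) = (6/2) × 0.01150 = 0.03450 mol
m(H2O) = 0.03450 × 18.02 = 0.6217 g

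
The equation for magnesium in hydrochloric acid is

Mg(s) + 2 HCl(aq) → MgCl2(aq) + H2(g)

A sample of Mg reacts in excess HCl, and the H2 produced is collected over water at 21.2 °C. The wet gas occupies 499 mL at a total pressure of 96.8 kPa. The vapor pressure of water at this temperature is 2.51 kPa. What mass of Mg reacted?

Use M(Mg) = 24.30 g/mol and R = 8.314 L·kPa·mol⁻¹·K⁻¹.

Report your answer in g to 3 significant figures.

0.467 g

P(H2) = 96.8 − 2.51 = 94.29 kPa
n(H2) = PV/RT = (94.29 × 0.4990) / (8.314 × 294.35) = 0.01923 mol
n(Mg) = (1/1) × 0.01923 = 0.01923 mol
m(Mg) = 0.01923 × 24.30 = 0.4673 g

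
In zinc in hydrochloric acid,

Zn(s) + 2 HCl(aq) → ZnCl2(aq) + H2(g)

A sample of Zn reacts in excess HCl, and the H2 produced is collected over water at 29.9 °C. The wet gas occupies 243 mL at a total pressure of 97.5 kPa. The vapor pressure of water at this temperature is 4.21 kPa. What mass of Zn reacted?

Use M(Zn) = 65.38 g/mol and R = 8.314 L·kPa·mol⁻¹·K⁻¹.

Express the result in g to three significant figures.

0.588 g

P(H2) = 97.5 − 4.21 = 93.29 kPa
n(H2) = PV/RT = (93.29 × 0.2430) / (8.314 × 303.05) = 0.008997 mol
n(Zn) = (1/1) × 0.008997 = 0.008997 mol
m(Zn) = 0.008997 × 65.38 = 0.5882 g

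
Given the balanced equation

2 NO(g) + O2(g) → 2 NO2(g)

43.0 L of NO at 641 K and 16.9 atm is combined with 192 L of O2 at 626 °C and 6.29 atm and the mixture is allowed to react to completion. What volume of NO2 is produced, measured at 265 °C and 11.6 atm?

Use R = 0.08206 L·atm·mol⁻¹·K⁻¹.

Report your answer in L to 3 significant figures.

52.6 L

n(NO) = PV/RT = (16.9 × 43.0) / (0.08206 × 641) = 13.82 mol
n(O2) = PV/RT = (6.29 × 192) / (0.08206 × 899.15) = 16.37 mol
For 13.82 mol NO, stoichiometry requires (1/2) × 13.82 = 6.910 mol O2; 16.37 mol is available, so NO is limiting.
n(NO2) = (2/2) × 13.82 = 13.82 mol
V(NO2) = nRT/P = 13.82 × 0.08206 × 538.15 / 11.6 = 52.61 L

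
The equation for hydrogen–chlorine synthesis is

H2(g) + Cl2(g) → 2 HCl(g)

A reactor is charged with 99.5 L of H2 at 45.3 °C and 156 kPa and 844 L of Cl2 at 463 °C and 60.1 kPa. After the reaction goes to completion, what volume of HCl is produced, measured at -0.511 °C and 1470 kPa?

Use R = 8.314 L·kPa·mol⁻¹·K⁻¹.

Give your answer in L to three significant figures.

n(H2) = PV/RT = (156 × 99.5) / (8.314 × 318.45) = 5.863 mol
n(Cl2) = PV/RT = (60.1 × 844) / (8.314 × 736.15) = 8.288 mol
For 5.863 mol H2, stoichiometry requires (1/1) × 5.863 = 5.863 mol Cl2; 8.288 mol is available, so H2 is limiting.
n(HCl) = (2/1) × 5.863 = 11.73 mol
V(HCl) = nRT/P = 11.73 × 8.314 × 272.639 / 1470 = 18.09 L

18.1 L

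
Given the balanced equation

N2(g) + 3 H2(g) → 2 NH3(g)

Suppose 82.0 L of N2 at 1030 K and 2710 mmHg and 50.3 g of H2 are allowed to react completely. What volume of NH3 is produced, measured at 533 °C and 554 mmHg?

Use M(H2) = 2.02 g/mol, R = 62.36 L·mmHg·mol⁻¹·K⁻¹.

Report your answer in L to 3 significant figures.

628 L

n(N2) = PV/RT = (2710 × 82.0) / (62.36 × 1030) = 3.460 mol
n(H2) = 50.3 / 2.02 = 24.90 mol
For 3.460 mol N2, stoichiometry requires (3/1) × 3.460 = 10.38 mol H2; 24.90 mol is available, so N2 is limiting.
n(NH3) = (2/1) × 3.460 = 6.920 mol
V(NH3) = nRT/P = 6.920 × 62.36 × 806.15 / 554 = 627.9 L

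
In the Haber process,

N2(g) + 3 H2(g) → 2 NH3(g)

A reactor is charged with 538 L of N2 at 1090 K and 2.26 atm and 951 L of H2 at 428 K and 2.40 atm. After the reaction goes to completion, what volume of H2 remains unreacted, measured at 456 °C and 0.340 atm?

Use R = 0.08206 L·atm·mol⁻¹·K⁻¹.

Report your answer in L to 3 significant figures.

4260 L

n(N2) = PV/RT = (2.26 × 538) / (0.08206 × 1090) = 13.59 mol
n(H2) = PV/RT = (2.40 × 951) / (0.08206 × 428) = 64.99 mol
For 13.59 mol N2, stoichiometry requires (3/1) × 13.59 = 40.77 mol H2; 64.99 mol is available, so N2 is limiting.
n(H2) consumed = (3/1) × 13.59 = 40.77 mol; remaining = 64.99 − 40.77 = 24.22 mol
V(H2) = nRT/P = 24.22 × 0.08206 × 729.15 / 0.340 = 4262 L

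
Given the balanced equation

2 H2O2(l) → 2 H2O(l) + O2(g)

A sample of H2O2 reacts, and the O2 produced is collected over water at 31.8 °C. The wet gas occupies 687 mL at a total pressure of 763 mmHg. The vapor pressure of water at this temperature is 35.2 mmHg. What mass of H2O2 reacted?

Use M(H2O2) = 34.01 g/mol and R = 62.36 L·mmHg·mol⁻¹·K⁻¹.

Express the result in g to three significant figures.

1.79 g

P(O2) = 763 − 35.2 = 727.8 mmHg
n(O2) = PV/RT = (727.8 × 0.6870) / (62.36 × 304.95) = 0.02629 mol
n(H2O2) = (2/1) × 0.02629 = 0.05258 mol
m(H2O2) = 0.05258 × 34.01 = 1.788 g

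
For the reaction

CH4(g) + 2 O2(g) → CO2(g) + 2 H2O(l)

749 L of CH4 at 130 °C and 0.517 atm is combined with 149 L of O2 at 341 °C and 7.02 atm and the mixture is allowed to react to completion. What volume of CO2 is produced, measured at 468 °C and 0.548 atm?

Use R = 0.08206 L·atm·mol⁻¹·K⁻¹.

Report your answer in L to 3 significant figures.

1150 L

n(CH4) = PV/RT = (0.517 × 749) / (0.08206 × 403.15) = 11.71 mol
n(O2) = PV/RT = (7.02 × 149) / (0.08206 × 614.15) = 20.75 mol
For 11.71 mol CH4, stoichiometry requires (2/1) × 11.71 = 23.42 mol O2; 20.75 mol is available, so O2 is limiting.
n(CO2) = (1/2) × 20.75 = 10.38 mol
V(CO2) = nRT/P = 10.38 × 0.08206 × 741.15 / 0.548 = 1152 L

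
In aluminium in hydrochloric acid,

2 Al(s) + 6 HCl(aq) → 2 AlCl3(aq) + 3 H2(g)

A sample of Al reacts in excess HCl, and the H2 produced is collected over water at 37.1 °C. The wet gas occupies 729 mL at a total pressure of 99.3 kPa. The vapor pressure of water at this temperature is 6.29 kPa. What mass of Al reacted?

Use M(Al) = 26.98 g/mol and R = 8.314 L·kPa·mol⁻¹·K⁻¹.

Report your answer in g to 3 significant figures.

0.473 g

P(H2) = 99.3 − 6.29 = 93.01 kPa
n(H2) = PV/RT = (93.01 × 0.7290) / (8.314 × 310.25) = 0.02629 mol
n(Al) = (2/3) × 0.02629 = 0.01753 mol
m(Al) = 0.01753 × 26.98 = 0.4730 g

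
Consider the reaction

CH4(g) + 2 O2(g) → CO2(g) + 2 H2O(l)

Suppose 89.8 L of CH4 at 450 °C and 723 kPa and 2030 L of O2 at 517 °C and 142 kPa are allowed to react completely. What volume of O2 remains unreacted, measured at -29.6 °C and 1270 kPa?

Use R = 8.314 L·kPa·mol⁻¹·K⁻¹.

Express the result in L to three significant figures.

n(CH4) = PV/RT = (723 × 89.8) / (8.314 × 723.15) = 10.80 mol
n(O2) = PV/RT = (142 × 2030) / (8.314 × 790.15) = 43.88 mol
For 10.80 mol CH4, stoichiometry requires (2/1) × 10.80 = 21.60 mol O2; 43.88 mol is available, so CH4 is limiting.
n(O2) consumed = (2/1) × 10.80 = 21.60 mol; remaining = 43.88 − 21.60 = 22.28 mol
V(O2) = nRT/P = 22.28 × 8.314 × 243.55 / 1270 = 35.52 L

35.5 L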